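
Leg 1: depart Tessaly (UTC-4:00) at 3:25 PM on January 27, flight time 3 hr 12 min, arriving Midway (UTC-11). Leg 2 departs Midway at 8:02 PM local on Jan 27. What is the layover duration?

Convert departure to UTC: 3:25 PM + 4:00 = 7:25 PM UTC on Jan 27.
Add 3 hours and 12 minutes flight time → 10:37 PM UTC.
Midway is UTC−11:00, so local arrival = 10:37 PM − 11:00 = 11:37 AM on Jan 27.
Layover = 8:02 PM − 11:37 AM = 8 hours 25 minutes.

8 hours 25 minutes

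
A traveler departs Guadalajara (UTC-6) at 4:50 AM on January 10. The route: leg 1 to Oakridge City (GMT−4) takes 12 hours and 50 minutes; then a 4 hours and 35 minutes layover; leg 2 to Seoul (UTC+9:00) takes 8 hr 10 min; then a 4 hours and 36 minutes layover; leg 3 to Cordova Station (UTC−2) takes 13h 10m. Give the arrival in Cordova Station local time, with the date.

4:11 AM on Jan 12

Convert departure to UTC: 4:50 AM + 6:00 = 10:50 AM UTC on Jan 10.
Add 12 hours and 50 minutes leg 1 → 11:40 PM UTC.
Add 4 hours 35 minutes layover in Oakridge City → 4:15 AM UTC (Jan 11).
Add 8 hours 10 minutes leg 2 → 12:25 PM UTC.
Add 4 hours 36 minutes layover in Seoul → 5:01 PM UTC.
Add 13 hours and 10 minutes leg 3 → 6:11 AM UTC (Jan 12).
Cordova Station is UTC−2:00, so local arrival = 6:11 AM − 2:00 = 4:11 AM on Jan 12.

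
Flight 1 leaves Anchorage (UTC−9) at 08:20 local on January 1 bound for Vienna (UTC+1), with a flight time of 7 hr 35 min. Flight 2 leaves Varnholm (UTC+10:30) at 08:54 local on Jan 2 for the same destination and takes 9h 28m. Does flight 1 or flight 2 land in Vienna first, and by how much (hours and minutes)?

Flight 1 in UTC: 08:20 + 9:00 = 17:20 on Jan 1.
+7 hours and 35 minutes → arrive 00:55 UTC on Jan 2.
Flight 2 in UTC: 08:54 − 10:30 = 22:24 on Jan 1.
+9 hours and 28 minutes → arrive 07:52 UTC on Jan 2.
Flight 1 lands earlier by 6 hours 57 minutes.

the first, by 6 hours 57 minutes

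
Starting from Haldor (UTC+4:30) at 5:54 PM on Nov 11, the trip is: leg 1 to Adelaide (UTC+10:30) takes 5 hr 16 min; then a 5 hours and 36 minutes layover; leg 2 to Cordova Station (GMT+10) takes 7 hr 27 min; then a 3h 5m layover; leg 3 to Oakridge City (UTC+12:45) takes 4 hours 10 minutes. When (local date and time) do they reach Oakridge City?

Convert departure to UTC: 5:54 PM − 4:30 = 1:24 PM UTC on Nov 11.
Add 5 hours and 16 minutes leg 1 → 6:40 PM UTC.
Add 5 hours 36 minutes layover in Adelaide → 12:16 AM UTC (Nov 12).
Add 7 hours and 27 minutes leg 2 → 7:43 AM UTC.
Add 3 hours 5 minutes layover in Cordova Station → 10:48 AM UTC.
Add 4 hours and 10 minutes leg 3 → 2:58 PM UTC.
Oakridge City is UTC+12:45, so local arrival = 2:58 PM + 12:45 = 3:43 AM on Nov 13.

3:43 AM on November 13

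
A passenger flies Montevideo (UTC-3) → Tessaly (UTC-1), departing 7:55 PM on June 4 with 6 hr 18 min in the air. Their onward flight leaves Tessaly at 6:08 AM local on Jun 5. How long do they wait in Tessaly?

1 hour 55 minutes

Convert departure to UTC: 7:55 PM + 3:00 = 10:55 PM UTC on Jun 4.
Add 6 hours 18 minutes flight time → 5:13 AM UTC (Jun 5).
Tessaly is UTC−1:00, so local arrival = 5:13 AM − 1:00 = 4:13 AM on Jun 5.
Layover = 6:08 AM − 4:13 AM = 1 hour 55 minutes.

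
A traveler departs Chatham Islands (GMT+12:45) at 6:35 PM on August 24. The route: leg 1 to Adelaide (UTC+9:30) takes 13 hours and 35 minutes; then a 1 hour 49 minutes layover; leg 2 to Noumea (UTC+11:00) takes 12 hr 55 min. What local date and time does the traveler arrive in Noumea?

Convert departure to UTC: 6:35 PM − 12:45 = 5:50 AM UTC on Aug 24.
Add 13 hours 35 minutes leg 1 → 7:25 PM UTC.
Add 1 hour 49 minutes layover in Adelaide → 9:14 PM UTC.
Add 12 hours 55 minutes leg 2 → 10:09 AM UTC (Aug 25).
Noumea is UTC+11:00, so local arrival = 10:09 AM + 11:00 = 9:09 PM on Aug 25.

9:09 PM on August 25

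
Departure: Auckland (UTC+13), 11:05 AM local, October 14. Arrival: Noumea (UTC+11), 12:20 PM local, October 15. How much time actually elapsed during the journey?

Departure in UTC: 11:05 AM − 13:00 = 10:05 PM on Oct 13.
Arrival in UTC: 12:20 PM − 11:00 = 1:20 AM on Oct 15.
Elapsed = 1:20 AM − 10:05 PM (+2 days) = 27 hours 15 minutes.

27 hours 15 minutes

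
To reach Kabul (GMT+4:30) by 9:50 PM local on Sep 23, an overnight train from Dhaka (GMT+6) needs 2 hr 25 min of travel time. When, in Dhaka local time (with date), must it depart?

8:55 PM on September 23

Target arrival in UTC: 9:50 PM − 4:30 = 5:20 PM on Sep 23.
Subtract 2 hours 25 minutes → departure 2:55 PM UTC on Sep 23.
Dhaka is UTC+6:00: 2:55 PM + 6:00 = 8:55 PM on Sep 23.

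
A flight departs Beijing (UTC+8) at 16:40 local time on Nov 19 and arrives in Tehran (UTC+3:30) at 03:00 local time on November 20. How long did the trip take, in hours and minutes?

14 hours 50 minutes

Tehran is 4:30 behind Beijing.
Clock-face elapsed time (ignoring zones) is 10 hours 20 minutes.
Actual elapsed = 10 hours 20 minutes + 4:30 = 14 hours 50 minutes.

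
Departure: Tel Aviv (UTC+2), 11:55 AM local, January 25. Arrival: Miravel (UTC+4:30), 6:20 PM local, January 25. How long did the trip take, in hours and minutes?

3 hours 55 minutes

Departure in UTC: 11:55 AM − 2:00 = 9:55 AM on Jan 25.
Arrival in UTC: 6:20 PM − 4:30 = 1:50 PM on Jan 25.
Elapsed = 1:50 PM − 9:55 AM = 3 hours 55 minutes.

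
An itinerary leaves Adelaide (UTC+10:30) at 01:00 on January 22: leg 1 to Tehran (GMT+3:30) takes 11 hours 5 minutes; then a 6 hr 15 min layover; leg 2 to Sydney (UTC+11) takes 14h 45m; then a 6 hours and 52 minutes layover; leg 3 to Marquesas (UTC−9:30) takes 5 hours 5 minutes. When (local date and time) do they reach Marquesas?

Convert departure to UTC: 01:00 − 10:30 = 14:30 UTC on Jan 21.
Add 11 hours 5 minutes leg 1 → 01:35 UTC (Jan 22).
Add 6 hours 15 minutes layover in Tehran → 07:50 UTC.
Add 14 hours and 45 minutes leg 2 → 22:35 UTC.
Add 6 hours and 52 minutes layover in Sydney → 05:27 UTC (Jan 23).
Add 5 hours and 5 minutes leg 3 → 10:32 UTC.
Marquesas is UTC−9:30, so local arrival = 10:32 − 9:30 = 01:02 on Jan 23.

01:02 on Jan 23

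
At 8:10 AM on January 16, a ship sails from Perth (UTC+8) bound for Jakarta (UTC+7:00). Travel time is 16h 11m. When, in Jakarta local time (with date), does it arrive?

11:21 PM on January 16

Jakarta is 1:00 behind Perth.
After 16 hours 11 minutes it is 12:21 AM (Jan 17) in Perth.
Shift by the zone difference: 12:21 AM − 1:00 = 11:21 PM on Jan 16 in Jakarta.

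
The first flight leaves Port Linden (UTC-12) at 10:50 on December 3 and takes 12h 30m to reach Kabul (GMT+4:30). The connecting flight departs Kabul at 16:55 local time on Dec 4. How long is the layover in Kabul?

1 hour 5 minutes

Convert departure to UTC: 10:50 + 12:00 = 22:50 UTC on Dec 3.
Add 12 hours 30 minutes flight time → 11:20 UTC (Dec 4).
Kabul is UTC+4:30, so local arrival = 11:20 + 4:30 = 15:50 on Dec 4.
Layover = 16:55 − 15:50 = 1 hour 5 minutes.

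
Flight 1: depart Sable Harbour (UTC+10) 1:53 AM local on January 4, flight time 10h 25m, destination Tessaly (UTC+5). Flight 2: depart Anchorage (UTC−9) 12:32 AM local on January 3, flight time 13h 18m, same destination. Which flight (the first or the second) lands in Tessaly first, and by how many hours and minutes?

the second, by 3 hours 28 minutes

Flight 1 in UTC: 1:53 AM − 10:00 = 3:53 PM on Jan 3.
+10 hours and 25 minutes → arrive 2:18 AM UTC on Jan 4.
Flight 2 in UTC: 12:32 AM + 9:00 = 9:32 AM on Jan 3.
+13 hours and 18 minutes → arrive 10:50 PM UTC on Jan 3.
Flight 2 lands earlier by 3 hours 28 minutes.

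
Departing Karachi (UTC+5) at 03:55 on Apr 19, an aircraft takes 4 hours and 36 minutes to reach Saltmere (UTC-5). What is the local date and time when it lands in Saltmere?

22:31 on April 18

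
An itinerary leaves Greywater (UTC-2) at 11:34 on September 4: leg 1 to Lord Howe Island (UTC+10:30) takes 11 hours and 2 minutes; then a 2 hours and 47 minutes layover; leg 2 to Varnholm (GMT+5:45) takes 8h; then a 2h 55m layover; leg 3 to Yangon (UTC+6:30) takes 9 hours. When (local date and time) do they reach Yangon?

Convert departure to UTC: 11:34 + 2:00 = 13:34 UTC on Sep 4.
Add 11 hours 2 minutes leg 1 → 00:36 UTC (Sep 5).
Add 2 hours and 47 minutes layover in Lord Howe Island → 03:23 UTC.
Add 8 hours leg 2 → 11:23 UTC.
Add 2 hours and 55 minutes layover in Varnholm → 14:18 UTC.
Add 9 hours leg 3 → 23:18 UTC.
Yangon is UTC+6:30, so local arrival = 23:18 + 6:30 = 05:48 on Sep 6.

05:48 on Sep 6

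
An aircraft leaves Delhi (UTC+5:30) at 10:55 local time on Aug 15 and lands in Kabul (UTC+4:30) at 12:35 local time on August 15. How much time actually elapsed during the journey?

Departure in UTC: 10:55 − 5:30 = 05:25 on Aug 15.
Arrival in UTC: 12:35 − 4:30 = 08:05 on Aug 15.
Elapsed = 08:05 − 05:25 = 2 hours 40 minutes.

2 hours 40 minutes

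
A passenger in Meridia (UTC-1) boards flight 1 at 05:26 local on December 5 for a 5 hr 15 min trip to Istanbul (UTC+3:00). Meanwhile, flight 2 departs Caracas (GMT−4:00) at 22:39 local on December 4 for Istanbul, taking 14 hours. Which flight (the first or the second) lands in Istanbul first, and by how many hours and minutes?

the first, by 4 hours 58 minutes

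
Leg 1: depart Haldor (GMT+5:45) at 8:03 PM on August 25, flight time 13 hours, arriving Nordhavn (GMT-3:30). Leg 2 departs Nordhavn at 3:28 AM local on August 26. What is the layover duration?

3 hours 40 minutes

Convert departure to UTC: 8:03 PM − 5:45 = 2:18 PM UTC on Aug 25.
Add 13 hours flight time → 3:18 AM UTC (Aug 26).
Nordhavn is UTC−3:30, so local arrival = 3:18 AM − 3:30 = 11:48 PM on Aug 25.
Layover = 3:28 AM − 11:48 PM (+1 day) = 3 hours 40 minutes.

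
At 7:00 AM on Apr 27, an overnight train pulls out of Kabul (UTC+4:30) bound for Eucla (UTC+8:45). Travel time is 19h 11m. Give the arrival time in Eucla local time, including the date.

6:26 AM on April 28

Eucla is 4:15 ahead of Kabul.
After 19 hours 11 minutes it is 2:11 AM (Apr 28) in Kabul.
Shift by the zone difference: 2:11 AM + 4:15 = 6:26 AM on Apr 28 in Eucla.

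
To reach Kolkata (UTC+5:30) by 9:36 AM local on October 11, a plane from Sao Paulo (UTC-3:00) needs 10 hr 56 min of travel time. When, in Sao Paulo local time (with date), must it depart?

Target arrival in UTC: 9:36 AM − 5:30 = 4:06 AM on Oct 11.
Subtract 10 hours 56 minutes → departure 5:10 PM UTC on Oct 10.
Sao Paulo is UTC−3:00: 5:10 PM − 3:00 = 2:10 PM on Oct 10.

2:10 PM on October 10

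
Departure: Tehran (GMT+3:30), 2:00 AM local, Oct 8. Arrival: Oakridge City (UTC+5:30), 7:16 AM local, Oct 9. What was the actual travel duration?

Departure in UTC: 2:00 AM − 3:30 = 10:30 PM on Oct 7.
Arrival in UTC: 7:16 AM − 5:30 = 1:46 AM on Oct 9.
Elapsed = 1:46 AM − 10:30 PM (+2 days) = 27 hours 16 minutes.

27 hours 16 minutes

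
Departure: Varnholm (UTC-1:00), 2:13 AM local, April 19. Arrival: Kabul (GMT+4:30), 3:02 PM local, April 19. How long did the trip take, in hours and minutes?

7 hours 19 minutes

Departure in UTC: 2:13 AM + 1:00 = 3:13 AM on Apr 19.
Arrival in UTC: 3:02 PM − 4:30 = 10:32 AM on Apr 19.
Elapsed = 10:32 AM − 3:13 AM = 7 hours 19 minutes.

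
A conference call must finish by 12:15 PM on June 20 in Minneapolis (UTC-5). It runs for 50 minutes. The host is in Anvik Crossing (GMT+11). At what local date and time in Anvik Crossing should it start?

Target end time in UTC: 12:15 PM + 5:00 = 5:15 PM on Jun 20.
Subtract 50 minutes → start 4:25 PM UTC on Jun 20.
Anvik Crossing is UTC+11:00: 4:25 PM + 11:00 = 3:25 AM on Jun 21.

3:25 AM on Jun 21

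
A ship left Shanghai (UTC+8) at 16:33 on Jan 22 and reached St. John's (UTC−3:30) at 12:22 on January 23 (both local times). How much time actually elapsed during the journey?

31 hours 19 minutes

Departure in UTC: 16:33 − 8:00 = 08:33 on Jan 22.
Arrival in UTC: 12:22 + 3:30 = 15:52 on Jan 23.
Elapsed = 15:52 − 08:33 (+1 day) = 31 hours 19 minutes.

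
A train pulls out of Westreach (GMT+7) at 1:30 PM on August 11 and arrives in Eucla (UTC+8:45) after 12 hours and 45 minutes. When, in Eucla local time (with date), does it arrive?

4:00 AM on Aug 12

Eucla is 1:45 ahead of Westreach.
After 12 hours 45 minutes it is 2:15 AM (Aug 12) in Westreach.
Shift by the zone difference: 2:15 AM + 1:45 = 4:00 AM on Aug 12 in Eucla.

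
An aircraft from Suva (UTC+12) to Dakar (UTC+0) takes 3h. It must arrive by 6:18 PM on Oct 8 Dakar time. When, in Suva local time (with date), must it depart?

3:18 AM on October 9

Target arrival is already UTC: 6:18 PM on Oct 8.
Subtract 3 hours → departure 3:18 PM UTC on Oct 8.
Suva is UTC+12:00: 3:18 PM + 12:00 = 3:18 AM on Oct 9.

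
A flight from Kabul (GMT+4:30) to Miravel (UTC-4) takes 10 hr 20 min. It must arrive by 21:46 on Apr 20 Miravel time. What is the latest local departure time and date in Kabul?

Target arrival in UTC: 21:46 + 4:00 = 01:46 on Apr 21.
Subtract 10 hours and 20 minutes → departure 15:26 UTC on Apr 20.
Kabul is UTC+4:30: 15:26 + 4:30 = 19:56 on Apr 20.

19:56 on Apr 20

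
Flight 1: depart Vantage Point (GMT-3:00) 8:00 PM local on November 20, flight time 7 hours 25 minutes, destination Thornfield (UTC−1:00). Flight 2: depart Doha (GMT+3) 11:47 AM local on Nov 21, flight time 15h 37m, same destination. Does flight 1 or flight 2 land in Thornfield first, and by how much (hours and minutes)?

the first, by 17 hours 59 minutes

Flight 1 in UTC: 8:00 PM + 3:00 = 11:00 PM on Nov 20.
+7 hours and 25 minutes → arrive 6:25 AM UTC on Nov 21.
Flight 2 in UTC: 11:47 AM − 3:00 = 8:47 AM on Nov 21.
+15 hours and 37 minutes → arrive 12:24 AM UTC on Nov 22.
Flight 1 lands earlier by 17 hours 59 minutes.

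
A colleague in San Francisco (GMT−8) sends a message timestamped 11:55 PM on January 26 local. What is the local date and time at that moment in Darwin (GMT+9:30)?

5:25 PM on January 27

Darwin is 17:30 ahead of San Francisco.
Shift by the zone difference: 11:55 PM + 17:30 = 5:25 PM on Jan 27 in Darwin.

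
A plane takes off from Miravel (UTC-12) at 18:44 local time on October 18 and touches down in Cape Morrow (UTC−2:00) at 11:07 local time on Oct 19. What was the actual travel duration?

6 hours 23 minutes

Departure in UTC: 18:44 + 12:00 = 06:44 on Oct 19.
Arrival in UTC: 11:07 + 2:00 = 13:07 on Oct 19.
Elapsed = 13:07 − 06:44 = 6 hours 23 minutes.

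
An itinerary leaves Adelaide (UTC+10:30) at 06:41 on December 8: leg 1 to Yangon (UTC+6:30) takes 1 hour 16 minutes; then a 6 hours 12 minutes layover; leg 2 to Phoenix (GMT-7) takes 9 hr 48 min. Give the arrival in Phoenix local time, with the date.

06:27 on Dec 8

Convert departure to UTC: 06:41 − 10:30 = 20:11 UTC on Dec 7.
Add 1 hour and 16 minutes leg 1 → 21:27 UTC.
Add 6 hours 12 minutes layover in Yangon → 03:39 UTC (Dec 8).
Add 9 hours 48 minutes leg 2 → 13:27 UTC.
Phoenix is UTC−7:00, so local arrival = 13:27 − 7:00 = 06:27 on Dec 8.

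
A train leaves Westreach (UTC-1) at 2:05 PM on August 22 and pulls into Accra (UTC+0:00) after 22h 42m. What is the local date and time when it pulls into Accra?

1:47 PM on August 23

Convert departure to UTC: 2:05 PM + 1:00 = 3:05 PM UTC on Aug 22.
Add 22 hours 42 minutes travel time → 1:47 PM UTC (Aug 23).
Accra is UTC+0, so local arrival is the same: 1:47 PM on Aug 23.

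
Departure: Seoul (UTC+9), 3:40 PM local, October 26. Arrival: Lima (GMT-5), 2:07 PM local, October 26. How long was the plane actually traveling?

12 hours 27 minutes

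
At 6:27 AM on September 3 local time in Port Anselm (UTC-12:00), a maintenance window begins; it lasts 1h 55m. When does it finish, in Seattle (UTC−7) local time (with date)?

1:22 PM on Sep 3

Convert start to UTC: 6:27 AM + 12:00 = 6:27 PM UTC on Sep 3.
Add 1 hour and 55 minutes duration → 8:22 PM UTC.
Seattle is UTC−7:00, so local end time = 8:22 PM − 7:00 = 1:22 PM on Sep 3.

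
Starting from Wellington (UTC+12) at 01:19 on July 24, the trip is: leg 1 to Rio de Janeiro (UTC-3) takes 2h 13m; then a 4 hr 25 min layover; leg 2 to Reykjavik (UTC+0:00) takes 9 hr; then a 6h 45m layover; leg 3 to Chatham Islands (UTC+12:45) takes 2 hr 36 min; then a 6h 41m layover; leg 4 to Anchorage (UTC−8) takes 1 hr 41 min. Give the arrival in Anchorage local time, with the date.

14:40 on Jul 24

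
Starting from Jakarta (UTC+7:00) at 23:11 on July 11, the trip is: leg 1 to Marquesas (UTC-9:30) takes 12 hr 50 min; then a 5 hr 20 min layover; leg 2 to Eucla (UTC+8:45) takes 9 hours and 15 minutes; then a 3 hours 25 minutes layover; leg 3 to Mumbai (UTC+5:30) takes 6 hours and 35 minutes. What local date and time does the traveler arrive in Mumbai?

11:06 on Jul 13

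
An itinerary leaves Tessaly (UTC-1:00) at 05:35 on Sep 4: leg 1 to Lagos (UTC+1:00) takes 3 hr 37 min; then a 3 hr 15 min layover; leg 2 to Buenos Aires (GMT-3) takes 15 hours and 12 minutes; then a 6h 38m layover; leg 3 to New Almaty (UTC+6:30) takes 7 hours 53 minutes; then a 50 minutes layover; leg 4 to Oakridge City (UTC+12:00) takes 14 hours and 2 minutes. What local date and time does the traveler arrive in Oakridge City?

22:02 on September 6

Convert departure to UTC: 05:35 + 1:00 = 06:35 UTC on Sep 4.
Add 3 hours and 37 minutes leg 1 → 10:12 UTC.
Add 3 hours 15 minutes layover in Lagos → 13:27 UTC.
Add 15 hours and 12 minutes leg 2 → 04:39 UTC (Sep 5).
Add 6 hours 38 minutes layover in Buenos Aires → 11:17 UTC.
Add 7 hours and 53 minutes leg 3 → 19:10 UTC.
Add 50 minutes layover in New Almaty → 20:00 UTC.
Add 14 hours 2 minutes leg 4 → 10:02 UTC (Sep 6).
Oakridge City is UTC+12:00, so local arrival = 10:02 + 12:00 = 22:02 on Sep 6.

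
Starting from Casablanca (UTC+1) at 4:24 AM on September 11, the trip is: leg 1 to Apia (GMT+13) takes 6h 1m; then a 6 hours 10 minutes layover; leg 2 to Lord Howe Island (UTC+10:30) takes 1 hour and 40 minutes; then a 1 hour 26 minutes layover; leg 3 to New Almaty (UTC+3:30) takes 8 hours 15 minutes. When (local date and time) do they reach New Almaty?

6:26 AM on Sep 12

Convert departure to UTC: 4:24 AM − 1:00 = 3:24 AM UTC on Sep 11.
Add 6 hours and 1 minute leg 1 → 9:25 AM UTC.
Add 6 hours and 10 minutes layover in Apia → 3:35 PM UTC.
Add 1 hour and 40 minutes leg 2 → 5:15 PM UTC.
Add 1 hour and 26 minutes layover in Lord Howe Island → 6:41 PM UTC.
Add 8 hours 15 minutes leg 3 → 2:56 AM UTC (Sep 12).
New Almaty is UTC+3:30, so local arrival = 2:56 AM + 3:30 = 6:26 AM on Sep 12.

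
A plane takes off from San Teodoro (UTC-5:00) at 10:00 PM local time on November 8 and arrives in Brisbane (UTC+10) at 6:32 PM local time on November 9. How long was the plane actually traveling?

Departure in UTC: 10:00 PM + 5:00 = 3:00 AM on Nov 9.
Arrival in UTC: 6:32 PM − 10:00 = 8:32 AM on Nov 9.
Elapsed = 8:32 AM − 3:00 AM = 5 hours 32 minutes.

5 hours 32 minutes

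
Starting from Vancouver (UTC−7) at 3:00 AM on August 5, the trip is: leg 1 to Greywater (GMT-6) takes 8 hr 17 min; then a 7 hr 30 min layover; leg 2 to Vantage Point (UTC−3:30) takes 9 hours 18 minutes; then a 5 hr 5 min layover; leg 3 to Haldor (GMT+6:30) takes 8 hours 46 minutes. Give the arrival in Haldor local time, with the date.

Convert departure to UTC: 3:00 AM + 7:00 = 10:00 AM UTC on Aug 5.
Add 8 hours and 17 minutes leg 1 → 6:17 PM UTC.
Add 7 hours and 30 minutes layover in Greywater → 1:47 AM UTC (Aug 6).
Add 9 hours 18 minutes leg 2 → 11:05 AM UTC.
Add 5 hours and 5 minutes layover in Vantage Point → 4:10 PM UTC.
Add 8 hours and 46 minutes leg 3 → 12:56 AM UTC (Aug 7).
Haldor is UTC+6:30, so local arrival = 12:56 AM + 6:30 = 7:26 AM on Aug 7.

7:26 AM on August 7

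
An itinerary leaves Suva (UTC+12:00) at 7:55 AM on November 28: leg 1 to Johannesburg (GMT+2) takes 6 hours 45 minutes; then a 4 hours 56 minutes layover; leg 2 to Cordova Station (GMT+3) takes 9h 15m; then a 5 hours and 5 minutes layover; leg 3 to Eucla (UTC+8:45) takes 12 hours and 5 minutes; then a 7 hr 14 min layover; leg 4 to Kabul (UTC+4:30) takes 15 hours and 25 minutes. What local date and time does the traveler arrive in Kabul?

1:10 PM on November 30

Convert departure to UTC: 7:55 AM − 12:00 = 7:55 PM UTC on Nov 27.
Add 6 hours 45 minutes leg 1 → 2:40 AM UTC (Nov 28).
Add 4 hours and 56 minutes layover in Johannesburg → 7:36 AM UTC.
Add 9 hours 15 minutes leg 2 → 4:51 PM UTC.
Add 5 hours and 5 minutes layover in Cordova Station → 9:56 PM UTC.
Add 12 hours and 5 minutes leg 3 → 10:01 AM UTC (Nov 29).
Add 7 hours and 14 minutes layover in Eucla → 5:15 PM UTC.
Add 15 hours and 25 minutes leg 4 → 8:40 AM UTC (Nov 30).
Kabul is UTC+4:30, so local arrival = 8:40 AM + 4:30 = 1:10 PM on Nov 30.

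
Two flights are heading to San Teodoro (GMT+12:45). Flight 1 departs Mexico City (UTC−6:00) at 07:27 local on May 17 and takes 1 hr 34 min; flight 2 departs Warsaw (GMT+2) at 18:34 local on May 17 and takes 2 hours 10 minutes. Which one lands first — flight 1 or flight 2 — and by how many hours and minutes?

Flight 1 in UTC: 07:27 + 6:00 = 13:27 on May 17.
+1 hour and 34 minutes → arrive 15:01 UTC on May 17.
Flight 2 in UTC: 18:34 − 2:00 = 16:34 on May 17.
+2 hours 10 minutes → arrive 18:44 UTC on May 17.
Flight 1 lands earlier by 3 hours 43 minutes.

the first, by 3 hours 43 minutes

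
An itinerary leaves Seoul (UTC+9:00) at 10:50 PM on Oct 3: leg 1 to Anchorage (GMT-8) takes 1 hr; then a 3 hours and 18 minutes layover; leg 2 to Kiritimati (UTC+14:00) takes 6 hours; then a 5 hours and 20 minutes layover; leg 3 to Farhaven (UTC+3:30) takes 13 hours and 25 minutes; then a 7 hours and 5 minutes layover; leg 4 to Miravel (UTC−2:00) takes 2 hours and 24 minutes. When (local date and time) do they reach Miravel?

Convert departure to UTC: 10:50 PM − 9:00 = 1:50 PM UTC on Oct 3.
Add 1 hour leg 1 → 2:50 PM UTC.
Add 3 hours 18 minutes layover in Anchorage → 6:08 PM UTC.
Add 6 hours leg 2 → 12:08 AM UTC (Oct 4).
Add 5 hours and 20 minutes layover in Kiritimati → 5:28 AM UTC.
Add 13 hours and 25 minutes leg 3 → 6:53 PM UTC.
Add 7 hours and 5 minutes layover in Farhaven → 1:58 AM UTC (Oct 5).
Add 2 hours 24 minutes leg 4 → 4:22 AM UTC.
Miravel is UTC−2:00, so local arrival = 4:22 AM − 2:00 = 2:22 AM on Oct 5.

2:22 AM on October 5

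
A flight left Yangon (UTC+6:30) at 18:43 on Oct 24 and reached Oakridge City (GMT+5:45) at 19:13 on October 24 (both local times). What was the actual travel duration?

1 hour 15 minutes

Departure in UTC: 18:43 − 6:30 = 12:13 on Oct 24.
Arrival in UTC: 19:13 − 5:45 = 13:28 on Oct 24.
Elapsed = 13:28 − 12:13 = 1 hour 15 minutes.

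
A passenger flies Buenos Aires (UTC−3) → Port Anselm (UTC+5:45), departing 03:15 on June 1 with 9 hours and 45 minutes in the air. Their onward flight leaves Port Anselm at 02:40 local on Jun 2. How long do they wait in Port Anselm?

Convert departure to UTC: 03:15 + 3:00 = 06:15 UTC on Jun 1.
Add 9 hours and 45 minutes flight time → 16:00 UTC.
Port Anselm is UTC+5:45, so local arrival = 16:00 + 5:45 = 21:45 on Jun 1.
Layover = 02:40 − 21:45 (+1 day) = 4 hours 55 minutes.

4 hours 55 minutes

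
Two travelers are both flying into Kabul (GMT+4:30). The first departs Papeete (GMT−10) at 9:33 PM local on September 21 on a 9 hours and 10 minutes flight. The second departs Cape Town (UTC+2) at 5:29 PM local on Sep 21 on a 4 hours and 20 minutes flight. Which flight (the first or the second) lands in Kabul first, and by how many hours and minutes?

Flight 1 in UTC: 9:33 PM + 10:00 = 7:33 AM on Sep 22.
+9 hours and 10 minutes → arrive 4:43 PM UTC on Sep 22.
Flight 2 in UTC: 5:29 PM − 2:00 = 3:29 PM on Sep 21.
+4 hours 20 minutes → arrive 7:49 PM UTC on Sep 21.
Flight 2 lands earlier by 20 hours 54 minutes.

the second, by 20 hours 54 minutes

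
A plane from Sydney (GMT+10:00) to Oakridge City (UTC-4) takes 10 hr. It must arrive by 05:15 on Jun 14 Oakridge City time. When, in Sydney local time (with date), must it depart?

09:15 on June 14

Target arrival in UTC: 05:15 + 4:00 = 09:15 on Jun 14.
Subtract 10 hours → departure 23:15 UTC on Jun 13.
Sydney is UTC+10:00: 23:15 + 10:00 = 09:15 on Jun 14.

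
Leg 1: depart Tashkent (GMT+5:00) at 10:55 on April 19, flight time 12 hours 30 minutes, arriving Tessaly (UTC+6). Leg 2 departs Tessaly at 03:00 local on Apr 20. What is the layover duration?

2 hours 35 minutes

Convert departure to UTC: 10:55 − 5:00 = 05:55 UTC on Apr 19.
Add 12 hours 30 minutes flight time → 18:25 UTC.
Tessaly is UTC+6:00, so local arrival = 18:25 + 6:00 = 00:25 on Apr 20.
Layover = 03:00 − 00:25 = 2 hours 35 minutes.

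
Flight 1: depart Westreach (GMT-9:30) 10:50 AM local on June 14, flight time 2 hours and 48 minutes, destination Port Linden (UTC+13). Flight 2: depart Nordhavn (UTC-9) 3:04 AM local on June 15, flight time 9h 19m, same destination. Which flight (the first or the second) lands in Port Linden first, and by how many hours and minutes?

Flight 1 in UTC: 10:50 AM + 9:30 = 8:20 PM on Jun 14.
+2 hours and 48 minutes → arrive 11:08 PM UTC on Jun 14.
Flight 2 in UTC: 3:04 AM + 9:00 = 12:04 PM on Jun 15.
+9 hours and 19 minutes → arrive 9:23 PM UTC on Jun 15.
Flight 1 lands earlier by 22 hours 15 minutes.

the first, by 22 hours 15 minutes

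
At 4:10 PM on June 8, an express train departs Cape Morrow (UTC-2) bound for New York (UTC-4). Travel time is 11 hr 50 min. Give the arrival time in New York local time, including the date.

2:00 AM on Jun 9

Convert departure to UTC: 4:10 PM + 2:00 = 6:10 PM UTC on Jun 8.
Add 11 hours and 50 minutes travel time → 6:00 AM UTC (Jun 9).
New York is UTC−4:00, so local arrival = 6:00 AM − 4:00 = 2:00 AM on Jun 9.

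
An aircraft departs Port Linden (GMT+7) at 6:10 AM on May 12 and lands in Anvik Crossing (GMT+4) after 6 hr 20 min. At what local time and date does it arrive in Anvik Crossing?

Convert departure to UTC: 6:10 AM − 7:00 = 11:10 PM UTC on May 11.
Add 6 hours and 20 minutes travel time → 5:30 AM UTC (May 12).
Anvik Crossing is UTC+4:00, so local arrival = 5:30 AM + 4:00 = 9:30 AM on May 12.

9:30 AM on May 12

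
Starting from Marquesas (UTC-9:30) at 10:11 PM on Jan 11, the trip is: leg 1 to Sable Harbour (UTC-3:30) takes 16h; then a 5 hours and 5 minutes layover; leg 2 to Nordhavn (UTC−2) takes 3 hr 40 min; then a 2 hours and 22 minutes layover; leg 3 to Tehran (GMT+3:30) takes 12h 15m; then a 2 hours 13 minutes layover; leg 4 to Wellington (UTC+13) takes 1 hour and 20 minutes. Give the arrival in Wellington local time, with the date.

3:36 PM on January 14

Convert departure to UTC: 10:11 PM + 9:30 = 7:41 AM UTC on Jan 12.
Add 16 hours leg 1 → 11:41 PM UTC.
Add 5 hours and 5 minutes layover in Sable Harbour → 4:46 AM UTC (Jan 13).
Add 3 hours and 40 minutes leg 2 → 8:26 AM UTC.
Add 2 hours 22 minutes layover in Nordhavn → 10:48 AM UTC.
Add 12 hours and 15 minutes leg 3 → 11:03 PM UTC.
Add 2 hours 13 minutes layover in Tehran → 1:16 AM UTC (Jan 14).
Add 1 hour and 20 minutes leg 4 → 2:36 AM UTC.
Wellington is UTC+13:00, so local arrival = 2:36 AM + 13:00 = 3:36 PM on Jan 14.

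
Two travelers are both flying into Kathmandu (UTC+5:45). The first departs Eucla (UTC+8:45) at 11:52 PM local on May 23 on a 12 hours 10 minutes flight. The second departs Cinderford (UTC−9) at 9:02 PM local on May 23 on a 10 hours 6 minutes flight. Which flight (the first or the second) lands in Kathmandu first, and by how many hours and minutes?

the first, by 12 hours 51 minutes

Flight 1 in UTC: 11:52 PM − 8:45 = 3:07 PM on May 23.
+12 hours 10 minutes → arrive 3:17 AM UTC on May 24.
Flight 2 in UTC: 9:02 PM + 9:00 = 6:02 AM on May 24.
+10 hours and 6 minutes → arrive 4:08 PM UTC on May 24.
Flight 1 lands earlier by 12 hours 51 minutes.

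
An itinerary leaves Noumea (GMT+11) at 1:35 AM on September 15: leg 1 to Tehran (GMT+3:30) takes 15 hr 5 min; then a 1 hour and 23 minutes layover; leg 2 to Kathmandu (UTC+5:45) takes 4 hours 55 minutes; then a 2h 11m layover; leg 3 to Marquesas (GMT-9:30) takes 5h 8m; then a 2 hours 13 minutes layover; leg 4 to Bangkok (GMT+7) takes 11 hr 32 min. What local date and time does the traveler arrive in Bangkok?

Convert departure to UTC: 1:35 AM − 11:00 = 2:35 PM UTC on Sep 14.
Add 15 hours and 5 minutes leg 1 → 5:40 AM UTC (Sep 15).
Add 1 hour and 23 minutes layover in Tehran → 7:03 AM UTC.
Add 4 hours 55 minutes leg 2 → 11:58 AM UTC.
Add 2 hours and 11 minutes layover in Kathmandu → 2:09 PM UTC.
Add 5 hours and 8 minutes leg 3 → 7:17 PM UTC.
Add 2 hours 13 minutes layover in Marquesas → 9:30 PM UTC.
Add 11 hours 32 minutes leg 4 → 9:02 AM UTC (Sep 16).
Bangkok is UTC+7:00, so local arrival = 9:02 AM + 7:00 = 4:02 PM on Sep 16.

4:02 PM on Sep 16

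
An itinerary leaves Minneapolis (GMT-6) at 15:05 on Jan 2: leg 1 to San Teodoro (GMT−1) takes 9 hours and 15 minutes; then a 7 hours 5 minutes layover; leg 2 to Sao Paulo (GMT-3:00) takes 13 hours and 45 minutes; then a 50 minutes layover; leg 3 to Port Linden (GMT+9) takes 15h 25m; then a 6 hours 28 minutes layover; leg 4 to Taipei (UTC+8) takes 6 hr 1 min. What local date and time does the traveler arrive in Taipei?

Convert departure to UTC: 15:05 + 6:00 = 21:05 UTC on Jan 2.
Add 9 hours and 15 minutes leg 1 → 06:20 UTC (Jan 3).
Add 7 hours and 5 minutes layover in San Teodoro → 13:25 UTC.
Add 13 hours and 45 minutes leg 2 → 03:10 UTC (Jan 4).
Add 50 minutes layover in Sao Paulo → 04:00 UTC.
Add 15 hours and 25 minutes leg 3 → 19:25 UTC.
Add 6 hours 28 minutes layover in Port Linden → 01:53 UTC (Jan 5).
Add 6 hours and 1 minute leg 4 → 07:54 UTC.
Taipei is UTC+8:00, so local arrival = 07:54 + 8:00 = 15:54 on Jan 5.

15:54 on Jan 5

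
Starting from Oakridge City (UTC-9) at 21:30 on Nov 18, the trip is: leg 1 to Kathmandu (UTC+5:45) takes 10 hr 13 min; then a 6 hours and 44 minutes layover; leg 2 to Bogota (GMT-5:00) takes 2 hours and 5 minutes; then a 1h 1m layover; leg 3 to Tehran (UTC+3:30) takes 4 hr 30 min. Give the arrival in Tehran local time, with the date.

Convert departure to UTC: 21:30 + 9:00 = 06:30 UTC on Nov 19.
Add 10 hours and 13 minutes leg 1 → 16:43 UTC.
Add 6 hours and 44 minutes layover in Kathmandu → 23:27 UTC.
Add 2 hours and 5 minutes leg 2 → 01:32 UTC (Nov 20).
Add 1 hour 1 minute layover in Bogota → 02:33 UTC.
Add 4 hours 30 minutes leg 3 → 07:03 UTC.
Tehran is UTC+3:30, so local arrival = 07:03 + 3:30 = 10:33 on Nov 20.

10:33 on Nov 20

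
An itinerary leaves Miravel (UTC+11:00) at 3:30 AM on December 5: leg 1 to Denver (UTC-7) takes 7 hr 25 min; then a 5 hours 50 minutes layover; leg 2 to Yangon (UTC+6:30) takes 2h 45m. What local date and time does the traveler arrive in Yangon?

3:00 PM on December 5

Convert departure to UTC: 3:30 AM − 11:00 = 4:30 PM UTC on Dec 4.
Add 7 hours 25 minutes leg 1 → 11:55 PM UTC.
Add 5 hours and 50 minutes layover in Denver → 5:45 AM UTC (Dec 5).
Add 2 hours and 45 minutes leg 2 → 8:30 AM UTC.
Yangon is UTC+6:30, so local arrival = 8:30 AM + 6:30 = 3:00 PM on Dec 5.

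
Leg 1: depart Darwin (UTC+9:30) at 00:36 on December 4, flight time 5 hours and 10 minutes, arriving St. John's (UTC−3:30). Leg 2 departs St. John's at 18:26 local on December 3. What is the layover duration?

Convert departure to UTC: 00:36 − 9:30 = 15:06 UTC on Dec 3.
Add 5 hours and 10 minutes flight time → 20:16 UTC.
St. John's is UTC−3:30, so local arrival = 20:16 − 3:30 = 16:46 on Dec 3.
Layover = 18:26 − 16:46 = 1 hour 40 minutes.

1 hour 40 minutes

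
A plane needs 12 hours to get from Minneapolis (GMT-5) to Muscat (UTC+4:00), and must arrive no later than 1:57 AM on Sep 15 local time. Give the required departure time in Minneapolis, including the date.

4:57 AM on September 14

Target arrival in UTC: 1:57 AM − 4:00 = 9:57 PM on Sep 14.
Subtract 12 hours → departure 9:57 AM UTC on Sep 14.
Minneapolis is UTC−5:00: 9:57 AM − 5:00 = 4:57 AM on Sep 14.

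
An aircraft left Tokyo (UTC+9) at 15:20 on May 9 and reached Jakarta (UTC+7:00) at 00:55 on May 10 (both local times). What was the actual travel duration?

Departure in UTC: 15:20 − 9:00 = 06:20 on May 9.
Arrival in UTC: 00:55 − 7:00 = 17:55 on May 9.
Elapsed = 17:55 − 06:20 = 11 hours 35 minutes.

11 hours 35 minutes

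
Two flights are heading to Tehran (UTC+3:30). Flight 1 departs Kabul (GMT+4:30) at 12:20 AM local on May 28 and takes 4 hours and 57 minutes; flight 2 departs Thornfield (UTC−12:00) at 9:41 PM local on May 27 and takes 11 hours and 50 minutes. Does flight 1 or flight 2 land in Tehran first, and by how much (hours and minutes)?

Flight 1 in UTC: 12:20 AM − 4:30 = 7:50 PM on May 27.
+4 hours and 57 minutes → arrive 12:47 AM UTC on May 28.
Flight 2 in UTC: 9:41 PM + 12:00 = 9:41 AM on May 28.
+11 hours and 50 minutes → arrive 9:31 PM UTC on May 28.
Flight 1 lands earlier by 20 hours 44 minutes.

the first, by 20 hours 44 minutes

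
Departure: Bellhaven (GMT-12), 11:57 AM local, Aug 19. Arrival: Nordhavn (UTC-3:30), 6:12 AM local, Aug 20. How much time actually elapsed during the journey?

9 hours 45 minutes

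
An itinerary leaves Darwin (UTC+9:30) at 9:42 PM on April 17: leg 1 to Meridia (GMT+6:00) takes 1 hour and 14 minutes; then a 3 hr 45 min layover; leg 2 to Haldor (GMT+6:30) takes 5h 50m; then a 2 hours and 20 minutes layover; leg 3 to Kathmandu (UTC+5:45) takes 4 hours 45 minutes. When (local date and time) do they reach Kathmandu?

Convert departure to UTC: 9:42 PM − 9:30 = 12:12 PM UTC on Apr 17.
Add 1 hour 14 minutes leg 1 → 1:26 PM UTC.
Add 3 hours 45 minutes layover in Meridia → 5:11 PM UTC.
Add 5 hours 50 minutes leg 2 → 11:01 PM UTC.
Add 2 hours 20 minutes layover in Haldor → 1:21 AM UTC (Apr 18).
Add 4 hours 45 minutes leg 3 → 6:06 AM UTC.
Kathmandu is UTC+5:45, so local arrival = 6:06 AM + 5:45 = 11:51 AM on Apr 18.

11:51 AM on April 18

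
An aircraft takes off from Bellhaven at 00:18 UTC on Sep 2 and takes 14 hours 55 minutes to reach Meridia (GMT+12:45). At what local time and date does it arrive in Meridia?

03:58 on September 3

Departure is given in UTC: 00:18 on Sep 2.
Add 14 hours 55 minutes → 15:13 UTC.
Meridia is UTC+12:45: 15:13 + 12:45 = 03:58 on Sep 3.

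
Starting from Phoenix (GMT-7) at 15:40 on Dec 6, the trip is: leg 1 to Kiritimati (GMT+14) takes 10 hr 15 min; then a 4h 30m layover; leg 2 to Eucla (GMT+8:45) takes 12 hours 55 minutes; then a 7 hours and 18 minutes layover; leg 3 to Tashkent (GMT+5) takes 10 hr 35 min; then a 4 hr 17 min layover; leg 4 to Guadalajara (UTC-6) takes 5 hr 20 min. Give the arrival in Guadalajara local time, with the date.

23:50 on December 8

Convert departure to UTC: 15:40 + 7:00 = 22:40 UTC on Dec 6.
Add 10 hours 15 minutes leg 1 → 08:55 UTC (Dec 7).
Add 4 hours 30 minutes layover in Kiritimati → 13:25 UTC.
Add 12 hours and 55 minutes leg 2 → 02:20 UTC (Dec 8).
Add 7 hours and 18 minutes layover in Eucla → 09:38 UTC.
Add 10 hours 35 minutes leg 3 → 20:13 UTC.
Add 4 hours 17 minutes layover in Tashkent → 00:30 UTC (Dec 9).
Add 5 hours and 20 minutes leg 4 → 05:50 UTC.
Guadalajara is UTC−6:00, so local arrival = 05:50 − 6:00 = 23:50 on Dec 8.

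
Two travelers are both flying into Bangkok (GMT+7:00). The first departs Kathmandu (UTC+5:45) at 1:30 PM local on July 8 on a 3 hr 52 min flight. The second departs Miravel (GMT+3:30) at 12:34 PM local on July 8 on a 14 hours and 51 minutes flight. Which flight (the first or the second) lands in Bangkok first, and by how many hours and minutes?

Flight 1 in UTC: 1:30 PM − 5:45 = 7:45 AM on Jul 8.
+3 hours and 52 minutes → arrive 11:37 AM UTC on Jul 8.
Flight 2 in UTC: 12:34 PM − 3:30 = 9:04 AM on Jul 8.
+14 hours and 51 minutes → arrive 11:55 PM UTC on Jul 8.
Flight 1 lands earlier by 12 hours 18 minutes.

the first, by 12 hours 18 minutes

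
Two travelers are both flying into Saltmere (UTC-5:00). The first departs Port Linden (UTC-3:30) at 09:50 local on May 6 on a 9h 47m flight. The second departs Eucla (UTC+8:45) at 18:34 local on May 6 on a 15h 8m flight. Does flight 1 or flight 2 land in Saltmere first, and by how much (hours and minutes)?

Flight 1 in UTC: 09:50 + 3:30 = 13:20 on May 6.
+9 hours 47 minutes → arrive 23:07 UTC on May 6.
Flight 2 in UTC: 18:34 − 8:45 = 09:49 on May 6.
+15 hours 8 minutes → arrive 00:57 UTC on May 7.
Flight 1 lands earlier by 1 hour 50 minutes.

the first, by 1 hour 50 minutes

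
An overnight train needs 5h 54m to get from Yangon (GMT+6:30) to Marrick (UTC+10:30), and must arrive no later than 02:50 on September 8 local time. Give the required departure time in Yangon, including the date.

Target arrival in UTC: 02:50 − 10:30 = 16:20 on Sep 7.
Subtract 5 hours and 54 minutes → departure 10:26 UTC on Sep 7.
Yangon is UTC+6:30: 10:26 + 6:30 = 16:56 on Sep 7.

16:56 on September 7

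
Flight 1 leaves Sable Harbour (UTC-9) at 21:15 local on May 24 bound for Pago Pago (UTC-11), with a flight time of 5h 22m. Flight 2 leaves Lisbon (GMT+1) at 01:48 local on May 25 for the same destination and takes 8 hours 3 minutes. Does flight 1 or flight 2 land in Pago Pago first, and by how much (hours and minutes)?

the second, by 2 hours 46 minutes

Flight 1 in UTC: 21:15 + 9:00 = 06:15 on May 25.
+5 hours 22 minutes → arrive 11:37 UTC on May 25.
Flight 2 in UTC: 01:48 − 1:00 = 00:48 on May 25.
+8 hours 3 minutes → arrive 08:51 UTC on May 25.
Flight 2 lands earlier by 2 hours 46 minutes.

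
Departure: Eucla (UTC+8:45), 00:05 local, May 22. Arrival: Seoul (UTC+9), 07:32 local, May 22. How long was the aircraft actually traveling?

7 hours 12 minutes

Seoul is 0:15 ahead of Eucla.
Clock-face elapsed time (ignoring zones) is 7 hours 27 minutes.
Actual elapsed = 7 hours 27 minutes − 0:15 = 7 hours 12 minutes.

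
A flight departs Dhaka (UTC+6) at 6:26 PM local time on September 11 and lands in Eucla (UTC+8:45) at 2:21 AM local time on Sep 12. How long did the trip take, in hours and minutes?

Eucla is 2:45 ahead of Dhaka.
Clock-face elapsed time (ignoring zones) is 7 hours 55 minutes.
Actual elapsed = 7 hours 55 minutes − 2:45 = 5 hours 10 minutes.

5 hours 10 minutes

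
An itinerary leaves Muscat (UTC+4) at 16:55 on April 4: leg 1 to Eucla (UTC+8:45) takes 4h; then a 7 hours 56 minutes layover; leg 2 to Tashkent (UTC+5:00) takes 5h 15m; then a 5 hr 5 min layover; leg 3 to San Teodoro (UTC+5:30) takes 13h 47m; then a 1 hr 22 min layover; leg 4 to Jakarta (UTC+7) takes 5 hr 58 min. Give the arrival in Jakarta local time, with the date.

15:18 on April 6

Convert departure to UTC: 16:55 − 4:00 = 12:55 UTC on Apr 4.
Add 4 hours leg 1 → 16:55 UTC.
Add 7 hours 56 minutes layover in Eucla → 00:51 UTC (Apr 5).
Add 5 hours and 15 minutes leg 2 → 06:06 UTC.
Add 5 hours 5 minutes layover in Tashkent → 11:11 UTC.
Add 13 hours 47 minutes leg 3 → 00:58 UTC (Apr 6).
Add 1 hour and 22 minutes layover in San Teodoro → 02:20 UTC.
Add 5 hours 58 minutes leg 4 → 08:18 UTC.
Jakarta is UTC+7:00, so local arrival = 08:18 + 7:00 = 15:18 on Apr 6.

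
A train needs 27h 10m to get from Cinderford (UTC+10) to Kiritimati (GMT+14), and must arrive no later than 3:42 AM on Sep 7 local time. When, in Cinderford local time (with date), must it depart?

Target arrival in UTC: 3:42 AM − 14:00 = 1:42 PM on Sep 6.
Subtract 27 hours and 10 minutes → departure 10:32 AM UTC on Sep 5.
Cinderford is UTC+10:00: 10:32 AM + 10:00 = 8:32 PM on Sep 5.

8:32 PM on Sep 5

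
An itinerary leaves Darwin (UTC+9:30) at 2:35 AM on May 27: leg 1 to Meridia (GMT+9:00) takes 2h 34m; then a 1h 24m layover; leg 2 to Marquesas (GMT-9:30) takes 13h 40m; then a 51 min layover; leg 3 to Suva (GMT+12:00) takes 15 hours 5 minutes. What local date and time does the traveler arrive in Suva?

2:39 PM on May 28

Convert departure to UTC: 2:35 AM − 9:30 = 5:05 PM UTC on May 26.
Add 2 hours 34 minutes leg 1 → 7:39 PM UTC.
Add 1 hour 24 minutes layover in Meridia → 9:03 PM UTC.
Add 13 hours 40 minutes leg 2 → 10:43 AM UTC (May 27).
Add 51 minutes layover in Marquesas → 11:34 AM UTC.
Add 15 hours and 5 minutes leg 3 → 2:39 AM UTC (May 28).
Suva is UTC+12:00, so local arrival = 2:39 AM + 12:00 = 2:39 PM on May 28.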